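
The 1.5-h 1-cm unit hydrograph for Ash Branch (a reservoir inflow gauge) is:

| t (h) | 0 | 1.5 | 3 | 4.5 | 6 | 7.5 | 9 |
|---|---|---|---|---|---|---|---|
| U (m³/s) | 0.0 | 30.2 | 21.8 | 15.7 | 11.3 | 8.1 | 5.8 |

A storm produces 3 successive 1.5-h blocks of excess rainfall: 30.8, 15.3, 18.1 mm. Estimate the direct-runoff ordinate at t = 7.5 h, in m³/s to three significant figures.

By discrete convolution, Q_j = Σ (P_i / 10 mm) · U_{j−i}.
At t = 7.5 h (j=5): Q = (30.8/10)·8.1 + (15.3/10)·11.3 + (18.1/10)·15.7 = 70.7 m³/s.

Q ≈ 70.7 m³/s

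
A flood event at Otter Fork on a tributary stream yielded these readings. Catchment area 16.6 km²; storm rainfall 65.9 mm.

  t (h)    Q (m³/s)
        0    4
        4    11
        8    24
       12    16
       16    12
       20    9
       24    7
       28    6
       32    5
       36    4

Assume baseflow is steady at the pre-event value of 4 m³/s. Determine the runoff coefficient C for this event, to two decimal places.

ΣQ_DR = 58.00 m³/s; V = ΣQ_DR·Δt = 8.352 × 10^5 m³.
Runoff depth d = V / A = 50.31 mm.
C = d / P = 50.31 / 65.9 = 0.76.

C ≈ 0.76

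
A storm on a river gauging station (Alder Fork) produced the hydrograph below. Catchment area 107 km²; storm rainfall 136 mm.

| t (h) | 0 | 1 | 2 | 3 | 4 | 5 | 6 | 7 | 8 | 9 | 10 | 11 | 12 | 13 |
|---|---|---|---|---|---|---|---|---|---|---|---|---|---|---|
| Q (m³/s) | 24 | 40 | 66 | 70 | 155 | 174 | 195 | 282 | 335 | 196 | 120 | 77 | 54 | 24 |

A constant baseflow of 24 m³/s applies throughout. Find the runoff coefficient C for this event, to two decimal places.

ΣQ_DR = 1476 m³/s; V = ΣQ_DR·Δt = 5.314 × 10^6 m³.
Runoff depth d = V / A = 49.66 mm.
C = d / P = 49.66 / 136 = 0.37.

C ≈ 0.37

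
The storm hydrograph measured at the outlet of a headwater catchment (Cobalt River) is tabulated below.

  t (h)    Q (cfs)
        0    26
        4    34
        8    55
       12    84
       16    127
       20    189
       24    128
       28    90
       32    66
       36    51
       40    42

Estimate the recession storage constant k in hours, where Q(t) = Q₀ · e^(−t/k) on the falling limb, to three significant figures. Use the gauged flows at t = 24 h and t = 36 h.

k ≈ 13.0 h

On the falling limb, Q drops from 128 to 51 cfs between t = 24 h and t = 36 h (Δt = 12 h).
k = −Δt / ln(Q₂/Q₁) = −12 / ln(51/128) = 13.0 h.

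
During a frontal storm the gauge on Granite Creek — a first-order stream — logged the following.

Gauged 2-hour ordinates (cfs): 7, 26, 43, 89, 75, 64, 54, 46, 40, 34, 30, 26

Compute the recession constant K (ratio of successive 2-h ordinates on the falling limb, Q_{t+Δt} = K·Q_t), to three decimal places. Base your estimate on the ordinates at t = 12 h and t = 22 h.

Using the recession-limb readings at t = 12 h and t = 22 h: Q falls from 54 to 26 cfs over 5 intervals.
K = (Q₂/Q₁)^(1/5) = (26/54)^(1/5) = 0.864.

K ≈ 0.864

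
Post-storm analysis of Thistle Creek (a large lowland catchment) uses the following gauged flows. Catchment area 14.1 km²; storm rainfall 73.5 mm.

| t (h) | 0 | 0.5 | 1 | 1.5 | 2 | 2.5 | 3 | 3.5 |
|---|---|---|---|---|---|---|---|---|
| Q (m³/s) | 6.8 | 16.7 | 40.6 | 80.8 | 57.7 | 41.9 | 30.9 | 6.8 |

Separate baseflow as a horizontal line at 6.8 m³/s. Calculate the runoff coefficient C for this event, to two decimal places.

ΣQ_DR = 227.8 m³/s; V = ΣQ_DR·Δt = 4.100 × 10^5 m³.
Runoff depth d = V / A = 29.08 mm.
C = d / P = 29.08 / 73.5 = 0.40.

C ≈ 0.40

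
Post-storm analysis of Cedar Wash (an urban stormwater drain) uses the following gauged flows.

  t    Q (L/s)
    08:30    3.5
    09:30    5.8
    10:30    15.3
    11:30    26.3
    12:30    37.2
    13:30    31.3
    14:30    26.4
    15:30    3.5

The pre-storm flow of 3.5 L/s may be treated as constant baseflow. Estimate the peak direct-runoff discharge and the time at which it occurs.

Q_p = 33.7 L/s at t = 12:30

Subtracting baseflow gives direct-runoff ordinates: 0.0, 2.3, 11.8, 22.8, 33.7, 27.8, 22.9, 0.0 L/s.
The maximum is 33.7 L/s, occurring at the reading for t = 12:30.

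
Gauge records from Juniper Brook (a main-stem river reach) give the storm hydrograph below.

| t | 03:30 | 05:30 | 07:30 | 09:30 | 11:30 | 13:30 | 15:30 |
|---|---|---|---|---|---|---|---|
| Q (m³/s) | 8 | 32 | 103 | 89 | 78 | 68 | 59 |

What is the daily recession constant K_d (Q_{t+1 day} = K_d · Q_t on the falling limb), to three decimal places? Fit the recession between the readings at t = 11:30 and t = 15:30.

Between t = 11:30 and t = 15:30 the flow falls from 78 to 59 m³/s over 2×2 h = 4 h.
Per-interval ratio K = (59/78)^(1/2) = 0.8697; K_d = K^(24/2) = 0.187.

K_d ≈ 0.187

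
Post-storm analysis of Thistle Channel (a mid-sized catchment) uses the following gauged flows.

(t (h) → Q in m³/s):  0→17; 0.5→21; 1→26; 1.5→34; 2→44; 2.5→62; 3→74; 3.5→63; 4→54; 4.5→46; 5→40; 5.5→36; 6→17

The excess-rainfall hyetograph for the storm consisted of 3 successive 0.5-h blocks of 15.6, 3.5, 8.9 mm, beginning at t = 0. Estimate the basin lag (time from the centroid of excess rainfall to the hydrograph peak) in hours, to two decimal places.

t_L ≈ 2.37 h

Centroid of excess rainfall: t_c = Σ P_i·t̄_i / ΣP_i = 0.6304 h (block centres at 0.25, 0.75, 1.25 h).
Hydrograph peak occurs at t = 3 h, so basin lag t_L = 3 − 0.6304 = 2.37 h.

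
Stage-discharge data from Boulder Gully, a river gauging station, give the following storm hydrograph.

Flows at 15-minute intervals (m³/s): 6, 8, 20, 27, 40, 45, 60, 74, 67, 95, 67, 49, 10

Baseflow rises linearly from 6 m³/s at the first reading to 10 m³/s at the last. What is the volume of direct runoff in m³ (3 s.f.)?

V ≈ 4.18 × 10^5 m³

Direct-runoff ordinates (Q − Q_b): 0.00, 1.67, 13.33, 20.00, 32.67, 37.33, 52.00, 65.67, 58.33, 86.00, 57.67, 39.33, 0.00 m³/s.
ΣQ_DR = 464.0 m³/s.
With Δt = 0.25 h = 900 s, V = ΣQ_DR · Δt = 464.0 × 900 = 4.18 × 10^5 m³.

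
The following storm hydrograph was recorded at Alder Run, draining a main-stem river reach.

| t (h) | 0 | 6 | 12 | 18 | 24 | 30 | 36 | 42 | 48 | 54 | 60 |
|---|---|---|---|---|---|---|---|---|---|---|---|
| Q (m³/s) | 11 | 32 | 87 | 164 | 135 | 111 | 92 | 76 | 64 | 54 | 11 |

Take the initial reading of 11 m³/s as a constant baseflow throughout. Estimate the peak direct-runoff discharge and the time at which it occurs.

Q_p = 153.0 m³/s at t = 18 h

Subtracting baseflow gives direct-runoff ordinates: 0.0, 21.0, 76.0, 153.0, 124.0, 100.0, 81.0, 65.0, 53.0, 43.0, 0.0 m³/s.
The maximum is 153.0 m³/s, occurring at the reading for t = 18 h.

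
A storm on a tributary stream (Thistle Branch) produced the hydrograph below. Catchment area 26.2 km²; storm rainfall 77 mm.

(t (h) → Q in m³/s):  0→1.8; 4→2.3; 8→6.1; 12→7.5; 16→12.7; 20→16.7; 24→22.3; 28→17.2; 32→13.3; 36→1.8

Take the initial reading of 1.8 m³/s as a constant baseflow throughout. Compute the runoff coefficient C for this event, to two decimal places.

ΣQ_DR = 83.70 m³/s; V = ΣQ_DR·Δt = 1.205 × 10^6 m³.
Runoff depth d = V / A = 46.00 mm.
C = d / P = 46.00 / 77 = 0.60.

C ≈ 0.60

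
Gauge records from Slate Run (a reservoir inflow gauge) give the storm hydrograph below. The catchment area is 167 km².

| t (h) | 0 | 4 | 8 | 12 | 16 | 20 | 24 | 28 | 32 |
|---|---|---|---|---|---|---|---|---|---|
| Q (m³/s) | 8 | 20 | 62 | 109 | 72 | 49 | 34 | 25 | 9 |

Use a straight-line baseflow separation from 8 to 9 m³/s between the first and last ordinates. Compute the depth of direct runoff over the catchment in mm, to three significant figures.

Direct runoff: 0.00, 11.88, 53.75, 100.62, 63.50, 40.38, 25.25, 16.12, 0.00 m³/s; ΣQ_DR = 311.5 m³/s.
V = ΣQ_DR · Δt = 311.5 × 14400 s = 4.486 × 10^6 m³.
Over A = 167 km², depth = V / A = 26.9 mm.

d ≈ 26.9 mm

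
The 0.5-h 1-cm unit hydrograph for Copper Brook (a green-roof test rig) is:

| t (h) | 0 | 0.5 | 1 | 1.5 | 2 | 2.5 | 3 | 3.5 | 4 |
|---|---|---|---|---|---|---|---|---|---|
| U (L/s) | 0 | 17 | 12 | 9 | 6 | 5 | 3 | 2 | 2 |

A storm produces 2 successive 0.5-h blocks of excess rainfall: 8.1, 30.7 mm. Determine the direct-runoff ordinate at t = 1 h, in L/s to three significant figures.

Q ≈ 61.9 L/s

By discrete convolution, Q_j = Σ (P_i / 10 mm) · U_{j−i}.
At t = 1 h (j=2): Q = (8.1/10)·12 + (30.7/10)·17 = 61.9 L/s.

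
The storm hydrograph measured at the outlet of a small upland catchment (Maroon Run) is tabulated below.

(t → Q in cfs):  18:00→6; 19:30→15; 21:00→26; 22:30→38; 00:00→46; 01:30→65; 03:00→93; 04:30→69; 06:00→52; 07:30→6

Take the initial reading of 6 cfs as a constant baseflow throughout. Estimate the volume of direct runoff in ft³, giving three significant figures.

V ≈ 1.92 × 10^6 ft³

Direct-runoff ordinates (Q − Q_b): 0.0, 9.0, 20.0, 32.0, 40.0, 59.0, 87.0, 63.0, 46.0, 0.0 cfs.
ΣQ_DR = 356.0 cfs.
With Δt = 1.5 h = 5400 s, V = ΣQ_DR · Δt = 356.0 × 5400 = 1.92 × 10^6 ft³.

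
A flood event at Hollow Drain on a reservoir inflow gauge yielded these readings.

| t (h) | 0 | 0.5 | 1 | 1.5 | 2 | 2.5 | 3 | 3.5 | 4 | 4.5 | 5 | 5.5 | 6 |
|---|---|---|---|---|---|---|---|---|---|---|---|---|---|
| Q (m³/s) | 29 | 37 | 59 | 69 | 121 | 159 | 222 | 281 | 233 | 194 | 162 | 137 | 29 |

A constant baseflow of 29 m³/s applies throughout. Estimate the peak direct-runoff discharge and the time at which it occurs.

Subtracting baseflow gives direct-runoff ordinates: 0.0, 8.0, 30.0, 40.0, 92.0, 130.0, 193.0, 252.0, 204.0, 165.0, 133.0, 108.0, 0.0 m³/s.
The maximum is 252.0 m³/s, occurring at the reading for t = 3.5 h.

Q_p = 252.0 m³/s at t = 3.5 h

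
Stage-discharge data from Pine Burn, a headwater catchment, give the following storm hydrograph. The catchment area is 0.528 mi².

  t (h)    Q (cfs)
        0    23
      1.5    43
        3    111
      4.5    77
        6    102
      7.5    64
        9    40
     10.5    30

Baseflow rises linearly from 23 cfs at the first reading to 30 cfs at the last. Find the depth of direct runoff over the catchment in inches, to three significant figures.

d ≈ 1.22 in

Direct runoff: 0.00, 19.00, 86.00, 51.00, 75.00, 36.00, 11.00, 0.00 cfs; ΣQ_DR = 278.0 cfs.
V = ΣQ_DR · Δt = 278.0 × 5400 s = 1.501 × 10^6 ft³.
Over A = 0.528 mi², depth = V / A = 1.22 in.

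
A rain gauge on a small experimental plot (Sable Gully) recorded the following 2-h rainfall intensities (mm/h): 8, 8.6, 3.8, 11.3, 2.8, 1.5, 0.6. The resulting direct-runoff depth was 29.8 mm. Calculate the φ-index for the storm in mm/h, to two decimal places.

Only the 3 blocks with intensity above φ contribute runoff: 8, 8.6, 11.3 mm/h.
Σ(I−φ)·Δt = d  ⇒  (8+8.6+11.3 − 3φ)·2 = 29.8
φ = (27.90 − 29.8/2) / 3 = 4.33 mm/h.

φ ≈ 4.33 mm/h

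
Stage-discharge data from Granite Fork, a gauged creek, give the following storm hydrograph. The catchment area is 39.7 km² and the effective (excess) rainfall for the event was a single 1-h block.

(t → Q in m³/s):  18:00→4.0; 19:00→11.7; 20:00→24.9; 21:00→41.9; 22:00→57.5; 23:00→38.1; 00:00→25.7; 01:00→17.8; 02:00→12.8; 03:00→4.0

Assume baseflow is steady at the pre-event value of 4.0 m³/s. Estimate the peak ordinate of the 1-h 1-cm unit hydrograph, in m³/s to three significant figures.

Direct runoff: 0.0, 7.7, 20.9, 37.9, 53.5, 34.1, 21.7, 13.8, 8.8, 0.0 m³/s; ΣQ_DR = 198.4 m³/s, peak = 53.5 m³/s.
Runoff depth d = ΣQ_DR·Δt / A = 198.4 × 3600 / (39.7 km²) = 17.99 mm.
The 1-cm UH is the DRH scaled by (10 mm)/d, so U_p = 53.5 × 10/17.99 = 29.7 m³/s.

U_p ≈ 29.7 m³/s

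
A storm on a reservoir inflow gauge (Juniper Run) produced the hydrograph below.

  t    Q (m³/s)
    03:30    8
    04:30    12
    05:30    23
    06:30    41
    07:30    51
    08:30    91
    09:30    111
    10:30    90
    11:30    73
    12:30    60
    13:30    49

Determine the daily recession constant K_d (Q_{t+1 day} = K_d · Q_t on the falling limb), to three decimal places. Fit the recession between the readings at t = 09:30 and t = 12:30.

K_d ≈ 0.007

Between t = 09:30 and t = 12:30 the flow falls from 111 to 60 m³/s over 3×1 h = 3 h.
Per-interval ratio K = (60/111)^(1/3) = 0.8146; K_d = K^(24/1) = 0.007.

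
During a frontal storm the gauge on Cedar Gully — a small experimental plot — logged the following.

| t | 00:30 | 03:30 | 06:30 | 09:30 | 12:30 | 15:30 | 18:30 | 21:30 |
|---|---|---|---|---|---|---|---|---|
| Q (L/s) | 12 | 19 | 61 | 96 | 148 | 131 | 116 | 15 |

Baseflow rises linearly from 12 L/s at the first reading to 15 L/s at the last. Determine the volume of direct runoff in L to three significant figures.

Direct-runoff ordinates (Q − Q_b): 0.00, 6.57, 48.14, 82.71, 134.29, 116.86, 101.43, 0.00 L/s.
ΣQ_DR = 490.0 L/s.
With Δt = 3 h = 10800 s, V = ΣQ_DR · Δt = 490.0 × 10800 = 5.29 × 10^6 L.

V ≈ 5.29 × 10^6 L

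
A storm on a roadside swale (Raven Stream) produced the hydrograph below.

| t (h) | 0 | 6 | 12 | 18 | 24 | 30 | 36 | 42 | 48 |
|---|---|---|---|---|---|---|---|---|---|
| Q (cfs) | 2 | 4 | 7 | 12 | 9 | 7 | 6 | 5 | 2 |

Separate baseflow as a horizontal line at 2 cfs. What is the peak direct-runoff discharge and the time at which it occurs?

Q_p = 10.0 cfs at t = 18 h

Subtracting baseflow gives direct-runoff ordinates: 0.0, 2.0, 5.0, 10.0, 7.0, 5.0, 4.0, 3.0, 0.0 cfs.
The maximum is 10.0 cfs, occurring at the reading for t = 18 h.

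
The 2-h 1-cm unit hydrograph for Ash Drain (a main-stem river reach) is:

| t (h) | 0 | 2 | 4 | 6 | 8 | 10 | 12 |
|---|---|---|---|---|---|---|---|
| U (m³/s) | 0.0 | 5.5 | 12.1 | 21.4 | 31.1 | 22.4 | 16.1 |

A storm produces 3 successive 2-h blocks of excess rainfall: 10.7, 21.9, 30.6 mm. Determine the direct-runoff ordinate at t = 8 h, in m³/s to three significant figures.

Q ≈ 117 m³/s

By discrete convolution, Q_j = Σ (P_i / 10 mm) · U_{j−i}.
At t = 8 h (j=4): Q = (10.7/10)·31.1 + (21.9/10)·21.4 + (30.6/10)·12.1 = 117 m³/s.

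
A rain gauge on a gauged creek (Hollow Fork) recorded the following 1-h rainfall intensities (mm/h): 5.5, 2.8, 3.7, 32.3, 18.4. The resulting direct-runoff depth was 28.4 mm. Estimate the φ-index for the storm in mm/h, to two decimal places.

Only the 2 blocks with intensity above φ contribute runoff: 32.3, 18.4 mm/h.
Σ(I−φ)·Δt = d  ⇒  (32.3+18.4 − 2φ)·1 = 28.4
φ = (50.70 − 28.4/1) / 2 = 11.15 mm/h.

φ ≈ 11.15 mm/h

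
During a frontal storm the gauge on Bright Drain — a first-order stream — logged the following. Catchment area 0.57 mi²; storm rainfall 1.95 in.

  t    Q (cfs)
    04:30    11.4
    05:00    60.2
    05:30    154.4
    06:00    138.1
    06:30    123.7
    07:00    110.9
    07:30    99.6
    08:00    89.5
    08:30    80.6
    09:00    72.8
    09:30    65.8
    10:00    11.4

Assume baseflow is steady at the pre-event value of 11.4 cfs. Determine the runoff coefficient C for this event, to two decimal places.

C ≈ 0.61

ΣQ_DR = 881.6 cfs; V = ΣQ_DR·Δt = 1.587 × 10^6 ft³.
Runoff depth d = V / A = 1.198 in.
C = d / P = 1.198 / 1.95 = 0.61.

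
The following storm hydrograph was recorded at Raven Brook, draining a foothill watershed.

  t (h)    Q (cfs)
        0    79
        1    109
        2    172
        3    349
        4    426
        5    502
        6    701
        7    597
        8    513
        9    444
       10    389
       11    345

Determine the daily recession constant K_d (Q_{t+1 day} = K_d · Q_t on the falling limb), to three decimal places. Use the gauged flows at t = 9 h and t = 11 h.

K_d ≈ 0.048

Between t = 9 h and t = 11 h the flow falls from 444 to 345 cfs over 2×1 h = 2 h.
Per-interval ratio K = (345/444)^(1/2) = 0.8815; K_d = K^(24/1) = 0.048.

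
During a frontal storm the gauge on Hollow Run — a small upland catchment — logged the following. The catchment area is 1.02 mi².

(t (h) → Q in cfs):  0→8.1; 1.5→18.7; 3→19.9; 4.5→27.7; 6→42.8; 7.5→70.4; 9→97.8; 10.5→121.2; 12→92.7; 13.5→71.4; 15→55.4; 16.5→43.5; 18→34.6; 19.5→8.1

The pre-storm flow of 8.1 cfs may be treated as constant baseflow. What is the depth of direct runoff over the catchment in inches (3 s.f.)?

Direct runoff: 0.0, 10.6, 11.8, 19.6, 34.7, 62.3, 89.7, 113.1, 84.6, 63.3, 47.3, 35.4, 26.5, 0.0 cfs; ΣQ_DR = 598.9 cfs.
V = ΣQ_DR · Δt = 598.9 × 5400 s = 3.234 × 10^6 ft³.
Over A = 1.02 mi², depth = V / A = 1.36 in.

d ≈ 1.36 in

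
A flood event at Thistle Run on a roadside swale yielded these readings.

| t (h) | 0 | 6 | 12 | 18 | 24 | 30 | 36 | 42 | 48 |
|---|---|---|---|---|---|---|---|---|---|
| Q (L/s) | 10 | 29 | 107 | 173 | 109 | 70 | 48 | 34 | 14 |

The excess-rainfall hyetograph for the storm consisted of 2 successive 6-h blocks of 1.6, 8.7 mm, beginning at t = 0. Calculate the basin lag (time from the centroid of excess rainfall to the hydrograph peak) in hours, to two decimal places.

Centroid of excess rainfall: t_c = Σ P_i·t̄_i / ΣP_i = 8.0680 h (block centres at 3, 9 h).
Hydrograph peak occurs at t = 18 h, so basin lag t_L = 18 − 8.0680 = 9.93 h.

t_L ≈ 9.93 h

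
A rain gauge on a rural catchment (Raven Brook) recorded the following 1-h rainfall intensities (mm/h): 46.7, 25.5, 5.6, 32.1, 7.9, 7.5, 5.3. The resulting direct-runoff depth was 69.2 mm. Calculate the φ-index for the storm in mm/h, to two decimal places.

Only the 3 blocks with intensity above φ contribute runoff: 46.7, 25.5, 32.1 mm/h.
Σ(I−φ)·Δt = d  ⇒  (46.7+25.5+32.1 − 3φ)·1 = 69.2
φ = (104.3 − 69.2/1) / 3 = 11.70 mm/h.

φ ≈ 11.70 mm/h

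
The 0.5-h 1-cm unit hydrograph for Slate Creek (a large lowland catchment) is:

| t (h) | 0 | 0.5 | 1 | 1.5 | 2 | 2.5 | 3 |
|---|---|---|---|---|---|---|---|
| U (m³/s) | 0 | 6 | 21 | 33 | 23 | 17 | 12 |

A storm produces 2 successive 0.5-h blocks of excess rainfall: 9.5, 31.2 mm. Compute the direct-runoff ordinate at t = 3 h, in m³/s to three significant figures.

Q ≈ 64.4 m³/s

By discrete convolution, Q_j = Σ (P_i / 10 mm) · U_{j−i}.
At t = 3 h (j=6): Q = (9.5/10)·12 + (31.2/10)·17 = 64.4 m³/s.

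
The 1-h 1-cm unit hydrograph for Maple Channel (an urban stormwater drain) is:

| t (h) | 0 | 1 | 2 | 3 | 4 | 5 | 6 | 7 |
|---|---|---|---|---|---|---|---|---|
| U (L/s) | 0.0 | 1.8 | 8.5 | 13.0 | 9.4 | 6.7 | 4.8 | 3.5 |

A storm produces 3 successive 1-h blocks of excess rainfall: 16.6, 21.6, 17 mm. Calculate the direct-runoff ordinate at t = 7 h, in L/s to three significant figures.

By discrete convolution, Q_j = Σ (P_i / 10 mm) · U_{j−i}.
At t = 7 h (j=7): Q = (16.6/10)·3.5 + (21.6/10)·4.8 + (17/10)·6.7 = 27.6 L/s.

Q ≈ 27.6 L/s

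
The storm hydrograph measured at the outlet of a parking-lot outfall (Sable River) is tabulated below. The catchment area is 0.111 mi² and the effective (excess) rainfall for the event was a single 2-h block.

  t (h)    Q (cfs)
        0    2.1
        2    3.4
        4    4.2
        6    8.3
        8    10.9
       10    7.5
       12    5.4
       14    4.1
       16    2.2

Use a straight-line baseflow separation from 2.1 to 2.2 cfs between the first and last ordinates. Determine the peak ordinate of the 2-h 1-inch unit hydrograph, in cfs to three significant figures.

U_p ≈ 10.9 cfs

Direct runoff: 0.00, 1.29, 2.08, 6.16, 8.75, 5.34, 3.23, 1.91, 0.00 cfs; ΣQ_DR = 28.75 cfs, peak = 8.75 cfs.
Runoff depth d = ΣQ_DR·Δt / A = 28.75 × 7200 / (0.111 mi²) = 0.8027 in.
The 1-inch UH is the DRH scaled by (1 in)/d, so U_p = 8.75 × 1/0.8027 = 10.9 cfs.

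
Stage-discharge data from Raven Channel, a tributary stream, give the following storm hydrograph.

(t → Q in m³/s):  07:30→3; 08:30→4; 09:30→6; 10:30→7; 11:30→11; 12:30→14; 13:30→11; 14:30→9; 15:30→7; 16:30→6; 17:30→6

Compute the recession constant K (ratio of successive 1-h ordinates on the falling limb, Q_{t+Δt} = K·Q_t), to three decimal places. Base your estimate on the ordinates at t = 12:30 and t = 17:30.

Using the recession-limb readings at t = 12:30 and t = 17:30: Q falls from 14 to 6 m³/s over 5 intervals.
K = (Q₂/Q₁)^(1/5) = (6/14)^(1/5) = 0.844.

K ≈ 0.844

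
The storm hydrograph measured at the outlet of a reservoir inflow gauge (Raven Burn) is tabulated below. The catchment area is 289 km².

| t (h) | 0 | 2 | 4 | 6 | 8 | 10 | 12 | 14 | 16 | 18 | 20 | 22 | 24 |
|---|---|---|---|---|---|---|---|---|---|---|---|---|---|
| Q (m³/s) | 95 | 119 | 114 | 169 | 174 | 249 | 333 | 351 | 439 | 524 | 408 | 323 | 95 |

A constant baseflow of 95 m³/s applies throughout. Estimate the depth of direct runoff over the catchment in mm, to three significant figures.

Direct runoff: 0.0, 24.0, 19.0, 74.0, 79.0, 154.0, 238.0, 256.0, 344.0, 429.0, 313.0, 228.0, 0.0 m³/s; ΣQ_DR = 2158 m³/s.
V = ΣQ_DR · Δt = 2158 × 7200 s = 1.554 × 10^7 m³.
Over A = 289 km², depth = V / A = 53.8 mm.

d ≈ 53.8 mm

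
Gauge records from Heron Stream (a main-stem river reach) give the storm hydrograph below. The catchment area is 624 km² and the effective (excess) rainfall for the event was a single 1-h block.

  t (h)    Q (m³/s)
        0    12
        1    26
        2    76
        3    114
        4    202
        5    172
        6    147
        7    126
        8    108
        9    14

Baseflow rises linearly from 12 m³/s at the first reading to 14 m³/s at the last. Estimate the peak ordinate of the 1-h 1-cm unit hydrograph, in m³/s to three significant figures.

U_p ≈ 378 m³/s

Direct runoff: 0.00, 13.78, 63.56, 101.33, 189.11, 158.89, 133.67, 112.44, 94.22, 0.00 m³/s; ΣQ_DR = 867.0 m³/s, peak = 189.11 m³/s.
Runoff depth d = ΣQ_DR·Δt / A = 867.0 × 3600 / (624 km²) = 5.002 mm.
The 1-cm UH is the DRH scaled by (10 mm)/d, so U_p = 189.11 × 10/5.002 = 378 m³/s.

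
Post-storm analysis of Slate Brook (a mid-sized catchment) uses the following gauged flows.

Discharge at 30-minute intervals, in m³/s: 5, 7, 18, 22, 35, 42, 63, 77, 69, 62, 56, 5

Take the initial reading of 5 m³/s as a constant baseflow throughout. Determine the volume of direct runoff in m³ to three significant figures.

Direct-runoff ordinates (Q − Q_b): 0.0, 2.0, 13.0, 17.0, 30.0, 37.0, 58.0, 72.0, 64.0, 57.0, 51.0, 0.0 m³/s.
ΣQ_DR = 401.0 m³/s.
With Δt = 0.5 h = 1800 s, V = ΣQ_DR · Δt = 401.0 × 1800 = 7.22 × 10^5 m³.

V ≈ 7.22 × 10^5 m³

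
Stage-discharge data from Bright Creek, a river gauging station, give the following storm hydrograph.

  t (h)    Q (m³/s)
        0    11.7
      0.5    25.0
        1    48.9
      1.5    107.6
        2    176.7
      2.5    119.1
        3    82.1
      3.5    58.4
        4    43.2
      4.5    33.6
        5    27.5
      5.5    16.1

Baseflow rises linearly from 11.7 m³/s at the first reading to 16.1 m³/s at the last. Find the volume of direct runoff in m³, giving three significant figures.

V ≈ 1.05 × 10^6 m³

Direct-runoff ordinates (Q − Q_b): 0.00, 12.90, 36.40, 94.70, 163.40, 105.40, 68.00, 43.90, 28.30, 18.30, 11.80, 0.00 m³/s.
ΣQ_DR = 583.1 m³/s.
With Δt = 0.5 h = 1800 s, V = ΣQ_DR · Δt = 583.1 × 1800 = 1.05 × 10^6 m³.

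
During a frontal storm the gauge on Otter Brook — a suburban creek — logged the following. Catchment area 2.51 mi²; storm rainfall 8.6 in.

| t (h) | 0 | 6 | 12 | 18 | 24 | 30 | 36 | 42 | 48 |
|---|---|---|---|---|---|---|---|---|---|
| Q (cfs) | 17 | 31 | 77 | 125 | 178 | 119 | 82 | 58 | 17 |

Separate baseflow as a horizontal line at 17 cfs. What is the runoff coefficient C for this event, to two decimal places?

ΣQ_DR = 551.0 cfs; V = ΣQ_DR·Δt = 1.190 × 10^7 ft³.
Runoff depth d = V / A = 2.041 in.
C = d / P = 2.041 / 8.6 = 0.24.

C ≈ 0.24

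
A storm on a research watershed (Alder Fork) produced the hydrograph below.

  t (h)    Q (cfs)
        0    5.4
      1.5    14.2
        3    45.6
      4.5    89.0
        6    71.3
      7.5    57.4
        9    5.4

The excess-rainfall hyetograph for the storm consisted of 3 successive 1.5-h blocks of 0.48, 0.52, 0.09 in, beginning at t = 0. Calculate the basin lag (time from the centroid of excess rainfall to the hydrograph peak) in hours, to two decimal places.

t_L ≈ 2.79 h

Centroid of excess rainfall: t_c = Σ P_i·t̄_i / ΣP_i = 1.7133 h (block centres at 0.75, 2.25, 3.75 h).
Hydrograph peak occurs at t = 4.5 h, so basin lag t_L = 4.5 − 1.7133 = 2.79 h.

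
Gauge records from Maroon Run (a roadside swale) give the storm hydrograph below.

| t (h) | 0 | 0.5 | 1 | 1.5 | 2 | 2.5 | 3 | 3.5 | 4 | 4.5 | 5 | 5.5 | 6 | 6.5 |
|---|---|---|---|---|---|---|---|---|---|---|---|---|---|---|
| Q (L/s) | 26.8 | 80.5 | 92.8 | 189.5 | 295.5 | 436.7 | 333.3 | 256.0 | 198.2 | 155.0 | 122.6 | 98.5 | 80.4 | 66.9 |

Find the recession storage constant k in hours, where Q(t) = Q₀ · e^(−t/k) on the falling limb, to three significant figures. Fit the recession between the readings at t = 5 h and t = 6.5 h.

On the falling limb, Q drops from 122.6 to 66.9 L/s between t = 5 h and t = 6.5 h (Δt = 1.5 h).
k = −Δt / ln(Q₂/Q₁) = −1.5 / ln(66.9/122.6) = 2.48 h.

k ≈ 2.48 h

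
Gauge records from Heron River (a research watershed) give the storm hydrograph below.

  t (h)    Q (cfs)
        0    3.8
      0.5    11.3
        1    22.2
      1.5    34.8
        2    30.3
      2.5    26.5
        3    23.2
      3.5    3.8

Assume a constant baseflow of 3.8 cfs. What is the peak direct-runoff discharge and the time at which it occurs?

Subtracting baseflow gives direct-runoff ordinates: 0.0, 7.5, 18.4, 31.0, 26.5, 22.7, 19.4, 0.0 cfs.
The maximum is 31.0 cfs, occurring at the reading for t = 1.5 h.

Q_p = 31.0 cfs at t = 1.5 h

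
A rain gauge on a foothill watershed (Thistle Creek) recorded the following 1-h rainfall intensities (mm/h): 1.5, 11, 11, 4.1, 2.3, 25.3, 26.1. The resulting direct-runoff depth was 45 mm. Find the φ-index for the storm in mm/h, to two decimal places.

φ ≈ 7.10 mm/h

Only the 4 blocks with intensity above φ contribute runoff: 11, 11, 25.3, 26.1 mm/h.
Σ(I−φ)·Δt = d  ⇒  (11+11+25.3+26.1 − 4φ)·1 = 45
φ = (73.40 − 45/1) / 4 = 7.10 mm/h.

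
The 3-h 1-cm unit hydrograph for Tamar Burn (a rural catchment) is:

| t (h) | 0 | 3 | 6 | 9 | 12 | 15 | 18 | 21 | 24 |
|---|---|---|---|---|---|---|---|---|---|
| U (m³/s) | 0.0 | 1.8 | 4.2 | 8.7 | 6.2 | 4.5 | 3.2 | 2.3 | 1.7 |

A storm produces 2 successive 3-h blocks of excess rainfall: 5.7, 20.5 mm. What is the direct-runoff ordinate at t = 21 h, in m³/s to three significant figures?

By discrete convolution, Q_j = Σ (P_i / 10 mm) · U_{j−i}.
At t = 21 h (j=7): Q = (5.7/10)·2.3 + (20.5/10)·3.2 = 7.87 m³/s.

Q ≈ 7.87 m³/s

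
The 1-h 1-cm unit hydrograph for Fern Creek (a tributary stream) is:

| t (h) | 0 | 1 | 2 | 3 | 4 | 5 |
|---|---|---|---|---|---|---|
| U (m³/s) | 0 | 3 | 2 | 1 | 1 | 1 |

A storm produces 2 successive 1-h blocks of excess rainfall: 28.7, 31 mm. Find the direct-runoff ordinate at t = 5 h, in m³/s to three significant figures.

Q ≈ 5.97 m³/s

By discrete convolution, Q_j = Σ (P_i / 10 mm) · U_{j−i}.
At t = 5 h (j=5): Q = (28.7/10)·1 + (31/10)·1 = 5.97 m³/s.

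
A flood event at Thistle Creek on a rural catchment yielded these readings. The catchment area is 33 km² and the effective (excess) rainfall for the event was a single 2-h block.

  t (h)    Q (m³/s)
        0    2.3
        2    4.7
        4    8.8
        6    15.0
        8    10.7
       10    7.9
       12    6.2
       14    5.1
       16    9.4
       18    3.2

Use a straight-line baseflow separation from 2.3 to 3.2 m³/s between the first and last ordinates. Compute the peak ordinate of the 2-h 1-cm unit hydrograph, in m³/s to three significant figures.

U_p ≈ 12.4 m³/s

Direct runoff: 0.00, 2.30, 6.30, 12.40, 8.00, 5.10, 3.30, 2.10, 6.30, 0.00 m³/s; ΣQ_DR = 45.80 m³/s, peak = 12.40 m³/s.
Runoff depth d = ΣQ_DR·Δt / A = 45.80 × 7200 / (33 km²) = 9.993 mm.
The 1-cm UH is the DRH scaled by (10 mm)/d, so U_p = 12.40 × 10/9.993 = 12.4 m³/s.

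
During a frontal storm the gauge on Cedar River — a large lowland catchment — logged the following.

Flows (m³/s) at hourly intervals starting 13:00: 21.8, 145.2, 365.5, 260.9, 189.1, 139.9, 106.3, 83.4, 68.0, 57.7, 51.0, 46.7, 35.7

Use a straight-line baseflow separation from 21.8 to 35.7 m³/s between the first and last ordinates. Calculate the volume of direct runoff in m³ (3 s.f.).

Direct-runoff ordinates (Q − Q_b): 0.00, 122.24, 341.38, 235.62, 162.67, 112.31, 77.55, 53.49, 36.93, 25.48, 17.62, 12.16, 0.00 m³/s.
ΣQ_DR = 1197 m³/s.
With Δt = 1 h = 3600 s, V = ΣQ_DR · Δt = 1197 × 3600 = 4.31 × 10^6 m³.

V ≈ 4.31 × 10^6 m³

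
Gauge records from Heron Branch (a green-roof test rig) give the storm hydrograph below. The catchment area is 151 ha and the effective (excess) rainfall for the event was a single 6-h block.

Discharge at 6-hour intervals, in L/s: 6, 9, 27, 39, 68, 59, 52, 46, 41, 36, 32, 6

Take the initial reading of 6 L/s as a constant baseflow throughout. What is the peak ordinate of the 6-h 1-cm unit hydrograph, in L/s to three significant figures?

Direct runoff: 0.0, 3.0, 21.0, 33.0, 62.0, 53.0, 46.0, 40.0, 35.0, 30.0, 26.0, 0.0 L/s; ΣQ_DR = 349.0 L/s, peak = 62.0 L/s.
Runoff depth d = ΣQ_DR·Δt / A = 349.0 × 21600 / (151 ha) = 4.992 mm.
The 1-cm UH is the DRH scaled by (10 mm)/d, so U_p = 62.0 × 10/4.992 = 124 L/s.

U_p ≈ 124 L/s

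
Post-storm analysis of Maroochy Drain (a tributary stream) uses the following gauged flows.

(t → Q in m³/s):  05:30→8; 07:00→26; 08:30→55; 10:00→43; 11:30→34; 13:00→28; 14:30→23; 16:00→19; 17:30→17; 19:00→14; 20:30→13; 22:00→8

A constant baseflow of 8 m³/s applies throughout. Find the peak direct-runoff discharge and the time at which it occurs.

Q_p = 47.0 m³/s at t = 08:30

Subtracting baseflow gives direct-runoff ordinates: 0.0, 18.0, 47.0, 35.0, 26.0, 20.0, 15.0, 11.0, 9.0, 6.0, 5.0, 0.0 m³/s.
The maximum is 47.0 m³/s, occurring at the reading for t = 08:30.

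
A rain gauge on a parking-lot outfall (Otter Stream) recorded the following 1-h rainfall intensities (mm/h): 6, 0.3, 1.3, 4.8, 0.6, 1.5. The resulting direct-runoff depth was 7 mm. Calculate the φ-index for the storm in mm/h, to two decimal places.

φ ≈ 1.90 mm/h

Only the 2 blocks with intensity above φ contribute runoff: 6, 4.8 mm/h.
Σ(I−φ)·Δt = d  ⇒  (6+4.8 − 2φ)·1 = 7
φ = (10.80 − 7/1) / 2 = 1.90 mm/h.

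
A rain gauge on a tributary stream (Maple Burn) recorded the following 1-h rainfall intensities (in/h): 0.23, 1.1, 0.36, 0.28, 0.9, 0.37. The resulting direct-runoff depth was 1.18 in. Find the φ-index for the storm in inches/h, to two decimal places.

φ ≈ 0.41 in/h

Only the 2 blocks with intensity above φ contribute runoff: 1.1, 0.9 in/h.
Σ(I−φ)·Δt = d  ⇒  (1.1+0.9 − 2φ)·1 = 1.18
φ = (2.000 − 1.18/1) / 2 = 0.41 in/h.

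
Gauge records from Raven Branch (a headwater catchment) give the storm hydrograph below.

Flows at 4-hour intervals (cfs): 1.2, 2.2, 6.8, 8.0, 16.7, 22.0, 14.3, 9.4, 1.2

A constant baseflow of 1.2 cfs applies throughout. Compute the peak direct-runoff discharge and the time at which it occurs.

Subtracting baseflow gives direct-runoff ordinates: 0.0, 1.0, 5.6, 6.8, 15.5, 20.8, 13.1, 8.2, 0.0 cfs.
The maximum is 20.8 cfs, occurring at the reading for t = 20 h.

Q_p = 20.8 cfs at t = 20 h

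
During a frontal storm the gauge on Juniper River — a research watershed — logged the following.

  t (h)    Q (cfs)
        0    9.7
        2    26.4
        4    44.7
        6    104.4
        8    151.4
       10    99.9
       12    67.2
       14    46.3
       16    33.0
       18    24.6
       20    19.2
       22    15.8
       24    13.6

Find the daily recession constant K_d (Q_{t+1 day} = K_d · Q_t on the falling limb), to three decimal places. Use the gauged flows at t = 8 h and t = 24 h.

K_d ≈ 0.027

Between t = 8 h and t = 24 h the flow falls from 151.4 to 13.6 cfs over 8×2 h = 16 h.
Per-interval ratio K = (13.6/151.4)^(1/8) = 0.7399; K_d = K^(24/2) = 0.027.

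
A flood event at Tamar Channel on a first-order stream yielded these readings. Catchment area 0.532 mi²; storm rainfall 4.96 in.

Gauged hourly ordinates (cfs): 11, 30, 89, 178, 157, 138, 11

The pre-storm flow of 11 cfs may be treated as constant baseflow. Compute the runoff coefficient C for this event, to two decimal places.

C ≈ 0.32

ΣQ_DR = 537.0 cfs; V = ΣQ_DR·Δt = 1.933 × 10^6 ft³.
Runoff depth d = V / A = 1.564 in.
C = d / P = 1.564 / 4.96 = 0.32.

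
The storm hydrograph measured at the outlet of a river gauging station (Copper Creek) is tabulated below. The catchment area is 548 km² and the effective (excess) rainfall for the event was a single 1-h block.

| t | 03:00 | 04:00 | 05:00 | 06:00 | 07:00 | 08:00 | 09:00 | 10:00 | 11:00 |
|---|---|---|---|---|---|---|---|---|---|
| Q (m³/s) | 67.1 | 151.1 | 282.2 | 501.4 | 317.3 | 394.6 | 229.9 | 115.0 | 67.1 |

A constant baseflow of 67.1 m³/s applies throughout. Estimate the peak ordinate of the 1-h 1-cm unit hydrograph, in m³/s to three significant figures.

U_p ≈ 434 m³/s

Direct runoff: 0.0, 84.0, 215.1, 434.3, 250.2, 327.5, 162.8, 47.9, 0.0 m³/s; ΣQ_DR = 1522 m³/s, peak = 434.3 m³/s.
Runoff depth d = ΣQ_DR·Δt / A = 1522 × 3600 / (548 km²) = 9.997 mm.
The 1-cm UH is the DRH scaled by (10 mm)/d, so U_p = 434.3 × 10/9.997 = 434 m³/s.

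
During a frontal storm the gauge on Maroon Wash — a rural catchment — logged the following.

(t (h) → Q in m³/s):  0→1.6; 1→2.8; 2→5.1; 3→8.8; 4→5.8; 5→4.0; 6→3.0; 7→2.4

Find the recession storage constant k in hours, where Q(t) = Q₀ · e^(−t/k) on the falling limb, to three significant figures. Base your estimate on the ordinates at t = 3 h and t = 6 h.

k ≈ 2.79 h

On the falling limb, Q drops from 8.8 to 3.0 m³/s between t = 3 h and t = 6 h (Δt = 3 h).
k = −Δt / ln(Q₂/Q₁) = −3 / ln(3.0/8.8) = 2.79 h.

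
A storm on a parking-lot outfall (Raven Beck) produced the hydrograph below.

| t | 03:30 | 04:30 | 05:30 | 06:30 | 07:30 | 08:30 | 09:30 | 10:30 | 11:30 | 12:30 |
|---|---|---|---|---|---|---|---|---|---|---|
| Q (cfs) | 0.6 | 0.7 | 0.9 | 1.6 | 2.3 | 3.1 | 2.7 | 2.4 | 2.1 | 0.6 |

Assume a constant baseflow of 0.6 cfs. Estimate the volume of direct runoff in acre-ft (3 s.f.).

Direct-runoff ordinates (Q − Q_b): 0.0, 0.1, 0.3, 1.0, 1.7, 2.5, 2.1, 1.8, 1.5, 0.0 cfs.
ΣQ_DR = 11.00 cfs.
With Δt = 1 h = 3600 s, V = ΣQ_DR · Δt = 11.00 × 3600 = 39600 ft³ = 0.909 acre-ft.

V ≈ 0.909 acre-ft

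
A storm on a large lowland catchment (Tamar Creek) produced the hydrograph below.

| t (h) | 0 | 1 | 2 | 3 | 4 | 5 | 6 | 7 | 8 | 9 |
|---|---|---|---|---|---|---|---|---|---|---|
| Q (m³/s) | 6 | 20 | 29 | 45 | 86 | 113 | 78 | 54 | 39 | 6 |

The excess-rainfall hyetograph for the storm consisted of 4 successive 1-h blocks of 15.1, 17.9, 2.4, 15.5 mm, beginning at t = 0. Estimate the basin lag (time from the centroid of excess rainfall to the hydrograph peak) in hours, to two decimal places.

Centroid of excess rainfall: t_c = Σ P_i·t̄_i / ΣP_i = 1.8595 h (block centres at 0.5, 1.5, 2.5, 3.5 h).
Hydrograph peak occurs at t = 5 h, so basin lag t_L = 5 − 1.8595 = 3.14 h.

t_L ≈ 3.14 h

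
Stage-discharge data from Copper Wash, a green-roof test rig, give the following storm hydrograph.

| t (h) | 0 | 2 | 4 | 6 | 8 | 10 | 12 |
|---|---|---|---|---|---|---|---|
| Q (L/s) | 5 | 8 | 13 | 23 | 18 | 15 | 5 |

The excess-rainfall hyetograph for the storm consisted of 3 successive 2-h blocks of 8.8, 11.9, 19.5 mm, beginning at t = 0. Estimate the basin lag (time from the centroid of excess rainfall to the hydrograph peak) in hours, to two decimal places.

t_L ≈ 2.47 h

Centroid of excess rainfall: t_c = Σ P_i·t̄_i / ΣP_i = 3.5323 h (block centres at 1, 3, 5 h).
Hydrograph peak occurs at t = 6 h, so basin lag t_L = 6 − 3.5323 = 2.47 h.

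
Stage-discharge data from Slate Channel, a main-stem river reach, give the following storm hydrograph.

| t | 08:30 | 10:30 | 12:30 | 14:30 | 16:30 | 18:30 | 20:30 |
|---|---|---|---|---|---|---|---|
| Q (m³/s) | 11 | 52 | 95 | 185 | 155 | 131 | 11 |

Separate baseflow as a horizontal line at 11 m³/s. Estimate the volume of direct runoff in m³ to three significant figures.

V ≈ 4.05 × 10^6 m³

Direct-runoff ordinates (Q − Q_b): 0.0, 41.0, 84.0, 174.0, 144.0, 120.0, 0.0 m³/s.
ΣQ_DR = 563.0 m³/s.
With Δt = 2 h = 7200 s, V = ΣQ_DR · Δt = 563.0 × 7200 = 4.05 × 10^6 m³.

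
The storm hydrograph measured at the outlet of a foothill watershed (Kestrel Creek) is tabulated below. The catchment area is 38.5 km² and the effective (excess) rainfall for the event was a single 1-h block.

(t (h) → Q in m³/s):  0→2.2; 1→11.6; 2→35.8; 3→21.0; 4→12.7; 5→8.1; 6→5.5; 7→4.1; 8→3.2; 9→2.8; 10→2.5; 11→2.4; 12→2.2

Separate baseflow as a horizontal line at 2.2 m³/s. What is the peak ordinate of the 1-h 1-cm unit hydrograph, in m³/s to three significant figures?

Direct runoff: 0.0, 9.4, 33.6, 18.8, 10.5, 5.9, 3.3, 1.9, 1.0, 0.6, 0.3, 0.2, 0.0 m³/s; ΣQ_DR = 85.50 m³/s, peak = 33.6 m³/s.
Runoff depth d = ΣQ_DR·Δt / A = 85.50 × 3600 / (38.5 km²) = 7.995 mm.
The 1-cm UH is the DRH scaled by (10 mm)/d, so U_p = 33.6 × 10/7.995 = 42.0 m³/s.

U_p ≈ 42.0 m³/s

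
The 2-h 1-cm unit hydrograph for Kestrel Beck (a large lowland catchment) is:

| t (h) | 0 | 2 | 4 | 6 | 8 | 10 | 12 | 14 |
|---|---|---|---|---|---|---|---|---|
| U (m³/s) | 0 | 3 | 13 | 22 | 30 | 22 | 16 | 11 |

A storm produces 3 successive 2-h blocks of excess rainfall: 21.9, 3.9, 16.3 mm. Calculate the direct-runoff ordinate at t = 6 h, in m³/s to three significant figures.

Q ≈ 58.1 m³/s

By discrete convolution, Q_j = Σ (P_i / 10 mm) · U_{j−i}.
At t = 6 h (j=3): Q = (21.9/10)·22 + (3.9/10)·13 + (16.3/10)·3 = 58.1 m³/s.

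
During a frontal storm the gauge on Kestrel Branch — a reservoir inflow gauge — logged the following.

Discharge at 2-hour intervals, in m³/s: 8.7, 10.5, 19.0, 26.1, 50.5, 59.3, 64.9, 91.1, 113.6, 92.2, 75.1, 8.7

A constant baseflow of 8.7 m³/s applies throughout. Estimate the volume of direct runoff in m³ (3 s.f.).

Direct-runoff ordinates (Q − Q_b): 0.0, 1.8, 10.3, 17.4, 41.8, 50.6, 56.2, 82.4, 104.9, 83.5, 66.4, 0.0 m³/s.
ΣQ_DR = 515.3 m³/s.
With Δt = 2 h = 7200 s, V = ΣQ_DR · Δt = 515.3 × 7200 = 3.71 × 10^6 m³.

V ≈ 3.71 × 10^6 m³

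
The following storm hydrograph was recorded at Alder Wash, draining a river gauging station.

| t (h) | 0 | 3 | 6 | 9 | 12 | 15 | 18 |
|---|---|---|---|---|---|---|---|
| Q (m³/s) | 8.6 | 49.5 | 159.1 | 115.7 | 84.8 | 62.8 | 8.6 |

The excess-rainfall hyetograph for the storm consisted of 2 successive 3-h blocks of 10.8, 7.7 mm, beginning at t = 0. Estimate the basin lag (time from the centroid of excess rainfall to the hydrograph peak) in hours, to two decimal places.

t_L ≈ 3.25 h

Centroid of excess rainfall: t_c = Σ P_i·t̄_i / ΣP_i = 2.7486 h (block centres at 1.5, 4.5 h).
Hydrograph peak occurs at t = 6 h, so basin lag t_L = 6 − 2.7486 = 3.25 h.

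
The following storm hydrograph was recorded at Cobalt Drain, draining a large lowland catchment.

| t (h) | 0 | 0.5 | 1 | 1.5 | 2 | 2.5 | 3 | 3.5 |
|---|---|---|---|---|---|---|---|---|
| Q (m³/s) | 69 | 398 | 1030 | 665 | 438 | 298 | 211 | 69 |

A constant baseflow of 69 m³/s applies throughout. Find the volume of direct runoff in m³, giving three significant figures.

Direct-runoff ordinates (Q − Q_b): 0.0, 329.0, 961.0, 596.0, 369.0, 229.0, 142.0, 0.0 m³/s.
ΣQ_DR = 2626 m³/s.
With Δt = 0.5 h = 1800 s, V = ΣQ_DR · Δt = 2626 × 1800 = 4.73 × 10^6 m³.

V ≈ 4.73 × 10^6 m³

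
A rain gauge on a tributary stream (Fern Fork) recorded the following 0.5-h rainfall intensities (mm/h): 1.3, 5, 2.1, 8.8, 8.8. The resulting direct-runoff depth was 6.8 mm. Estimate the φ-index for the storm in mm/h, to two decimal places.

Only the 3 blocks with intensity above φ contribute runoff: 5, 8.8, 8.8 mm/h.
Σ(I−φ)·Δt = d  ⇒  (5+8.8+8.8 − 3φ)·0.5 = 6.8
φ = (22.60 − 6.8/0.5) / 3 = 3.00 mm/h.

φ ≈ 3.00 mm/h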